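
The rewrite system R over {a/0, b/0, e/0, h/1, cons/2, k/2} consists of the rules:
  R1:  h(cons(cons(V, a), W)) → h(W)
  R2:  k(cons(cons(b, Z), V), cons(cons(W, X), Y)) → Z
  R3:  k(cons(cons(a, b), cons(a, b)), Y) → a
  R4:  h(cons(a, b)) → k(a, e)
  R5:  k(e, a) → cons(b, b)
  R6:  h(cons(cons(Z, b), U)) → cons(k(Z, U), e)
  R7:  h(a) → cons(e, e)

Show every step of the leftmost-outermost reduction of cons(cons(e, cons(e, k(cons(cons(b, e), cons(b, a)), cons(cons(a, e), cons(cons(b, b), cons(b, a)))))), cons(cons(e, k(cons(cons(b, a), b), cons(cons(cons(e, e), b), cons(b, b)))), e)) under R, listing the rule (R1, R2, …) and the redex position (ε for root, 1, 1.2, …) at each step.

1. cons(cons(e, cons(e, k(cons(cons(b, e), cons(b, a)), cons(cons(a, e), cons(cons(b, b), cons(b, a)))))), cons(cons(e, k(cons(cons(b, a), b), cons(cons(cons(e, e), b), cons(b, b)))), e))  →  cons(cons(e, cons(e, e)), cons(cons(e, k(cons(cons(b, a), b), cons(cons(cons(e, e), b), cons(b, b)))), e))   [R2 at 1.2.2]
2. cons(cons(e, cons(e, e)), cons(cons(e, k(cons(cons(b, a), b), cons(cons(cons(e, e), b), cons(b, b)))), e))  →  cons(cons(e, cons(e, e)), cons(cons(e, a), e))   [R2 at 2.1.2]

cons(cons(e, cons(e, e)), cons(cons(e, a), e))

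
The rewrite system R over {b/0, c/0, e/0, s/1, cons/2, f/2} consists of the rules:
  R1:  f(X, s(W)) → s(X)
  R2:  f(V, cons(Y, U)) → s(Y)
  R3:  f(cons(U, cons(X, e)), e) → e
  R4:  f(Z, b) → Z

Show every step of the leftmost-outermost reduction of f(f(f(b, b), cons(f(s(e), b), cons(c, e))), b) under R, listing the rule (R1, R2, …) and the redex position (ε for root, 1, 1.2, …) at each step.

s(s(e))

1. f(f(f(b, b), cons(f(s(e), b), cons(c, e))), b)  →  f(f(b, b), cons(f(s(e), b), cons(c, e)))   [R4 at ε]
2. f(f(b, b), cons(f(s(e), b), cons(c, e)))  →  s(f(s(e), b))   [R2 at ε]
3. s(f(s(e), b))  →  s(s(e))   [R4 at 1]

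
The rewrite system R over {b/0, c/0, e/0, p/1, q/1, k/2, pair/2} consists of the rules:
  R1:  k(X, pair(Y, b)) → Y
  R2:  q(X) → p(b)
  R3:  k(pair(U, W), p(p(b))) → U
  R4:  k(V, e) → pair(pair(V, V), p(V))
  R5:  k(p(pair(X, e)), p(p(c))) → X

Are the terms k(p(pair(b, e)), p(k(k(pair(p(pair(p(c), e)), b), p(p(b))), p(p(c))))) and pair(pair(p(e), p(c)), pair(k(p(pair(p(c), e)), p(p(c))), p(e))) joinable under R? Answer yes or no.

no — NF(t₁) = b, NF(t₂) = pair(pair(p(e), p(c)), pair(p(c), p(e)))

Reduce t₁ = k(p(pair(b, e)), p(k(k(pair(p(pair(p(c), e)), b), p(p(b))), p(p(c))))):
1. k(p(pair(b, e)), p(k(k(pair(p(pair(p(c), e)), b), p(p(b))), p(p(c)))))  →  k(p(pair(b, e)), p(k(p(pair(p(c), e)), p(p(c)))))   [R3 at 2.1.1]
2. k(p(pair(b, e)), p(k(p(pair(p(c), e)), p(p(c)))))  →  k(p(pair(b, e)), p(p(c)))   [R5 at 2.1]
3. k(p(pair(b, e)), p(p(c)))  →  b   [R5 at ε]

Reduce t₂ = pair(pair(p(e), p(c)), pair(k(p(pair(p(c), e)), p(p(c))), p(e))):
1. pair(pair(p(e), p(c)), pair(k(p(pair(p(c), e)), p(p(c))), p(e)))  →  pair(pair(p(e), p(c)), pair(p(c), p(e)))   [R5 at 2.1]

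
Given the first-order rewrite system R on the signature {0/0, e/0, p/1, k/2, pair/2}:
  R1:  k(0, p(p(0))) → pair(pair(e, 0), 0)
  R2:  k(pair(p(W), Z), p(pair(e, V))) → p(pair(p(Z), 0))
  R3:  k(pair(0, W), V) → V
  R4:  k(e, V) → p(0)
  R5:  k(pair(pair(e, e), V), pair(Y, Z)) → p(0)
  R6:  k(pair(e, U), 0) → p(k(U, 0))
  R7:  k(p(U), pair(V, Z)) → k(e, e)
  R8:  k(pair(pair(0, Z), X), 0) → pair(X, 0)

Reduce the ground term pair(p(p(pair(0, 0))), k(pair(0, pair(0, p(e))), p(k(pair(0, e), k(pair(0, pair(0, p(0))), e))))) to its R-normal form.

pair(p(p(pair(0, 0))), p(e))

1. pair(p(p(pair(0, 0))), k(pair(0, pair(0, p(e))), p(k(pair(0, e), k(pair(0, pair(0, p(0))), e)))))  →  pair(p(p(pair(0, 0))), p(k(pair(0, e), k(pair(0, pair(0, p(0))), e))))   [R3 at 2]
2. pair(p(p(pair(0, 0))), p(k(pair(0, e), k(pair(0, pair(0, p(0))), e))))  →  pair(p(p(pair(0, 0))), p(k(pair(0, pair(0, p(0))), e)))   [R3 at 2.1]
3. pair(p(p(pair(0, 0))), p(k(pair(0, pair(0, p(0))), e)))  →  pair(p(p(pair(0, 0))), p(e))   [R3 at 2.1]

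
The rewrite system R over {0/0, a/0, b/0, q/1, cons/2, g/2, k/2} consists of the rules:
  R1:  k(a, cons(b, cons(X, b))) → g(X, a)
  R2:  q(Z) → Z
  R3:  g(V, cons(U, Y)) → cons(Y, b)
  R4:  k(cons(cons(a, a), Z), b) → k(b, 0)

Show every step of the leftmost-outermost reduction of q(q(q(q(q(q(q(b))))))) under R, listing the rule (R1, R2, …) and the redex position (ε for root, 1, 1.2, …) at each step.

b

1. q(q(q(q(q(q(q(b)))))))  →  q(q(q(q(q(q(b))))))   [R2 at ε]
2. q(q(q(q(q(q(b))))))  →  q(q(q(q(q(b)))))   [R2 at ε]
3. q(q(q(q(q(b)))))  →  q(q(q(q(b))))   [R2 at ε]
4. q(q(q(q(b))))  →  q(q(q(b)))   [R2 at ε]
5. q(q(q(b)))  →  q(q(b))   [R2 at ε]
6. q(q(b))  →  q(b)   [R2 at ε]
7. q(b)  →  b   [R2 at ε]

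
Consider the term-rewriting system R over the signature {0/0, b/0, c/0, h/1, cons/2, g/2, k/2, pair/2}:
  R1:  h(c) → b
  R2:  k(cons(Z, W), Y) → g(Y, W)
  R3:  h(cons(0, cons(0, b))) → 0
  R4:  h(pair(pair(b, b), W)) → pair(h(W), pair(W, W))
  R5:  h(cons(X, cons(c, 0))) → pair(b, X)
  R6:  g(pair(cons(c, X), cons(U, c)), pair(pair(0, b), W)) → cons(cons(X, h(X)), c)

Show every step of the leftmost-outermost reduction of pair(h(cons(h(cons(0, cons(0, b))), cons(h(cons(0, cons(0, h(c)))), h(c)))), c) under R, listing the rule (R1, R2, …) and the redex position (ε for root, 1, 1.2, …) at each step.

pair(0, c)

1. pair(h(cons(h(cons(0, cons(0, b))), cons(h(cons(0, cons(0, h(c)))), h(c)))), c)  →  pair(h(cons(0, cons(h(cons(0, cons(0, h(c)))), h(c)))), c)   [R3 at 1.1.1]
2. pair(h(cons(0, cons(h(cons(0, cons(0, h(c)))), h(c)))), c)  →  pair(h(cons(0, cons(h(cons(0, cons(0, b))), h(c)))), c)   [R1 at 1.1.2.1.1.2.2]
3. pair(h(cons(0, cons(h(cons(0, cons(0, b))), h(c)))), c)  →  pair(h(cons(0, cons(0, h(c)))), c)   [R3 at 1.1.2.1]
4. pair(h(cons(0, cons(0, h(c)))), c)  →  pair(h(cons(0, cons(0, b))), c)   [R1 at 1.1.2.2]
5. pair(h(cons(0, cons(0, b))), c)  →  pair(0, c)   [R3 at 1]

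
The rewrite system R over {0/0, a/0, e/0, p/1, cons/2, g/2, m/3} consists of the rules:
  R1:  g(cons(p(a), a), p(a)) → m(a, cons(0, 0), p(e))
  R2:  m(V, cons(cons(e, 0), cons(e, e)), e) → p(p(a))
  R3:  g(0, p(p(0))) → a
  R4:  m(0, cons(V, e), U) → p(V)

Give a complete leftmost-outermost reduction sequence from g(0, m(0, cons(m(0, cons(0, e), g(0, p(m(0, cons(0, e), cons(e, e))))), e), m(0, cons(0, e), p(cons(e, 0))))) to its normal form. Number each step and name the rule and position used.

1. g(0, m(0, cons(m(0, cons(0, e), g(0, p(m(0, cons(0, e), cons(e, e))))), e), m(0, cons(0, e), p(cons(e, 0)))))  →  g(0, p(m(0, cons(0, e), g(0, p(m(0, cons(0, e), cons(e, e)))))))   [R4 at 2]
2. g(0, p(m(0, cons(0, e), g(0, p(m(0, cons(0, e), cons(e, e)))))))  →  g(0, p(p(0)))   [R4 at 2.1]
3. g(0, p(p(0)))  →  a   [R3 at ε]

a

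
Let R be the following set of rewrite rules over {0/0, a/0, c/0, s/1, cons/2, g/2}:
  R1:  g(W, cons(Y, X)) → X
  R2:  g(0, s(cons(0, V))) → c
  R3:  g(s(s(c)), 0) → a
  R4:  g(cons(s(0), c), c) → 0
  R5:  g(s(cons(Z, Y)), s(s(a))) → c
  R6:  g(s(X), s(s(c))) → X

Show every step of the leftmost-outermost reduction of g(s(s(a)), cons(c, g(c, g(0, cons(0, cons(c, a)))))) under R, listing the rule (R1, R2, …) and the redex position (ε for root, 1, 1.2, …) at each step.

1. g(s(s(a)), cons(c, g(c, g(0, cons(0, cons(c, a))))))  →  g(c, g(0, cons(0, cons(c, a))))   [R1 at ε]
2. g(c, g(0, cons(0, cons(c, a))))  →  g(c, cons(c, a))   [R1 at 2]
3. g(c, cons(c, a))  →  a   [R1 at ε]

a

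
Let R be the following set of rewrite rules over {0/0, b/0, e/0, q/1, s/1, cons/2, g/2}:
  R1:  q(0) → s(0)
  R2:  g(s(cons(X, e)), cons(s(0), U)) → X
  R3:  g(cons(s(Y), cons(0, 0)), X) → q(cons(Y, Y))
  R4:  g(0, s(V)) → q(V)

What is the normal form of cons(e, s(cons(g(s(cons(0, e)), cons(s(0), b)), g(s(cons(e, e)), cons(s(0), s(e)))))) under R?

cons(e, s(cons(0, e)))

1. cons(e, s(cons(g(s(cons(0, e)), cons(s(0), b)), g(s(cons(e, e)), cons(s(0), s(e))))))  →  cons(e, s(cons(0, g(s(cons(e, e)), cons(s(0), s(e))))))   [R2 at 2.1.1]
2. cons(e, s(cons(0, g(s(cons(e, e)), cons(s(0), s(e))))))  →  cons(e, s(cons(0, e)))   [R2 at 2.1.2]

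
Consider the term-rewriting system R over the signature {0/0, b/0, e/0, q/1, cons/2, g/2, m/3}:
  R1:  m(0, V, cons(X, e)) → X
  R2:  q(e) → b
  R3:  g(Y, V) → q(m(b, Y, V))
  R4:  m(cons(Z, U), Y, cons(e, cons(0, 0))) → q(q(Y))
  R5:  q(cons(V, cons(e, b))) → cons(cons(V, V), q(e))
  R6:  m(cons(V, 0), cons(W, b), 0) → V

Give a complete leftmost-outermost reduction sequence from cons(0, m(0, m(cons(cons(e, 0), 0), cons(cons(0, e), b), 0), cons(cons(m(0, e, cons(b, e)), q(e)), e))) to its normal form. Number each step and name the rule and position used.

cons(0, cons(b, b))

1. cons(0, m(0, m(cons(cons(e, 0), 0), cons(cons(0, e), b), 0), cons(cons(m(0, e, cons(b, e)), q(e)), e)))  →  cons(0, cons(m(0, e, cons(b, e)), q(e)))   [R1 at 2]
2. cons(0, cons(m(0, e, cons(b, e)), q(e)))  →  cons(0, cons(b, q(e)))   [R1 at 2.1]
3. cons(0, cons(b, q(e)))  →  cons(0, cons(b, b))   [R2 at 2.2]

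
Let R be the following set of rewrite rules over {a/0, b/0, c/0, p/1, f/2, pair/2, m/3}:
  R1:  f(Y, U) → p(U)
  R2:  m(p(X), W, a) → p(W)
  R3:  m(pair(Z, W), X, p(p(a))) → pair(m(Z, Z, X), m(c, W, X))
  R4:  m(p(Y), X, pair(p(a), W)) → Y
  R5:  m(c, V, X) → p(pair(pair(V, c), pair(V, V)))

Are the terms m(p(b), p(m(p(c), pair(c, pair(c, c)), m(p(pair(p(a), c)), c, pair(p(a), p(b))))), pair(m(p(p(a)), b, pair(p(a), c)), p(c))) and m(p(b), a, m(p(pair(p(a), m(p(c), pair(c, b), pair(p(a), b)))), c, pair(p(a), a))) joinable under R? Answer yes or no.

Reduce t₁ = m(p(b), p(m(p(c), pair(c, pair(c, c)), m(p(pair(p(a), c)), c, pair(p(a), p(b))))), pair(m(p(p(a)), b, pair(p(a), c)), p(c))):
1. m(p(b), p(m(p(c), pair(c, pair(c, c)), m(p(pair(p(a), c)), c, pair(p(a), p(b))))), pair(m(p(p(a)), b, pair(p(a), c)), p(c)))  →  m(p(b), p(m(p(c), pair(c, pair(c, c)), pair(p(a), c))), pair(m(p(p(a)), b, pair(p(a), c)), p(c)))   [R4 at 2.1.3]
2. m(p(b), p(m(p(c), pair(c, pair(c, c)), pair(p(a), c))), pair(m(p(p(a)), b, pair(p(a), c)), p(c)))  →  m(p(b), p(c), pair(m(p(p(a)), b, pair(p(a), c)), p(c)))   [R4 at 2.1]
3. m(p(b), p(c), pair(m(p(p(a)), b, pair(p(a), c)), p(c)))  →  m(p(b), p(c), pair(p(a), p(c)))   [R4 at 3.1]
4. m(p(b), p(c), pair(p(a), p(c)))  →  b   [R4 at ε]

Reduce t₂ = m(p(b), a, m(p(pair(p(a), m(p(c), pair(c, b), pair(p(a), b)))), c, pair(p(a), a))):
1. m(p(b), a, m(p(pair(p(a), m(p(c), pair(c, b), pair(p(a), b)))), c, pair(p(a), a)))  →  m(p(b), a, pair(p(a), m(p(c), pair(c, b), pair(p(a), b))))   [R4 at 3]
2. m(p(b), a, pair(p(a), m(p(c), pair(c, b), pair(p(a), b))))  →  b   [R4 at ε]

yes — NF(t₁) = b, NF(t₂) = b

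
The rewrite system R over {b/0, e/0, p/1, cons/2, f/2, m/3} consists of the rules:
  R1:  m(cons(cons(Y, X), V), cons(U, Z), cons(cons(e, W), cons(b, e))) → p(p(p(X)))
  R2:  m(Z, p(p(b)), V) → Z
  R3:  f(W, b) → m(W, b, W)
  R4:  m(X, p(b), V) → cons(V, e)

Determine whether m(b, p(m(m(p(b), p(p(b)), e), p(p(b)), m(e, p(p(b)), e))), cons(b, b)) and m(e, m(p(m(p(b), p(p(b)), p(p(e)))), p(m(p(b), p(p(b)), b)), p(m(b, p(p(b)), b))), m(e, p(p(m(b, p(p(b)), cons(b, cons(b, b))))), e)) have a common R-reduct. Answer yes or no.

Reduce t₁ = m(b, p(m(m(p(b), p(p(b)), e), p(p(b)), m(e, p(p(b)), e))), cons(b, b)):
1. m(b, p(m(m(p(b), p(p(b)), e), p(p(b)), m(e, p(p(b)), e))), cons(b, b))  →  m(b, p(m(p(b), p(p(b)), e)), cons(b, b))   [R2 at 2.1]
2. m(b, p(m(p(b), p(p(b)), e)), cons(b, b))  →  m(b, p(p(b)), cons(b, b))   [R2 at 2.1]
3. m(b, p(p(b)), cons(b, b))  →  b   [R2 at ε]

Reduce t₂ = m(e, m(p(m(p(b), p(p(b)), p(p(e)))), p(m(p(b), p(p(b)), b)), p(m(b, p(p(b)), b))), m(e, p(p(m(b, p(p(b)), cons(b, cons(b, b))))), e)):
1. m(e, m(p(m(p(b), p(p(b)), p(p(e)))), p(m(p(b), p(p(b)), b)), p(m(b, p(p(b)), b))), m(e, p(p(m(b, p(p(b)), cons(b, cons(b, b))))), e))  →  m(e, m(p(p(b)), p(m(p(b), p(p(b)), b)), p(m(b, p(p(b)), b))), m(e, p(p(m(b, p(p(b)), cons(b, cons(b, b))))), e))   [R2 at 2.1.1]
2. m(e, m(p(p(b)), p(m(p(b), p(p(b)), b)), p(m(b, p(p(b)), b))), m(e, p(p(m(b, p(p(b)), cons(b, cons(b, b))))), e))  →  m(e, m(p(p(b)), p(p(b)), p(m(b, p(p(b)), b))), m(e, p(p(m(b, p(p(b)), cons(b, cons(b, b))))), e))   [R2 at 2.2.1]
3. m(e, m(p(p(b)), p(p(b)), p(m(b, p(p(b)), b))), m(e, p(p(m(b, p(p(b)), cons(b, cons(b, b))))), e))  →  m(e, p(p(b)), m(e, p(p(m(b, p(p(b)), cons(b, cons(b, b))))), e))   [R2 at 2]
4. m(e, p(p(b)), m(e, p(p(m(b, p(p(b)), cons(b, cons(b, b))))), e))  →  e   [R2 at ε]

no — NF(t₁) = b, NF(t₂) = e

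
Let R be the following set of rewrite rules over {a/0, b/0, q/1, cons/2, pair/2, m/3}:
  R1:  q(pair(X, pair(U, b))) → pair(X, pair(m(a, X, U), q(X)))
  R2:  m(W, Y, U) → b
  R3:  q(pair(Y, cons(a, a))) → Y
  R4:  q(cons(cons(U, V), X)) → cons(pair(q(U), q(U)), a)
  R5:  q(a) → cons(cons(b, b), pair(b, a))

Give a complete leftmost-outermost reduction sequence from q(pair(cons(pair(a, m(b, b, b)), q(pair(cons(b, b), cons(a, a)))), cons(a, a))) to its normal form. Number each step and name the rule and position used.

1. q(pair(cons(pair(a, m(b, b, b)), q(pair(cons(b, b), cons(a, a)))), cons(a, a)))  →  cons(pair(a, m(b, b, b)), q(pair(cons(b, b), cons(a, a))))   [R3 at ε]
2. cons(pair(a, m(b, b, b)), q(pair(cons(b, b), cons(a, a))))  →  cons(pair(a, b), q(pair(cons(b, b), cons(a, a))))   [R2 at 1.2]
3. cons(pair(a, b), q(pair(cons(b, b), cons(a, a))))  →  cons(pair(a, b), cons(b, b))   [R3 at 2]

cons(pair(a, b), cons(b, b))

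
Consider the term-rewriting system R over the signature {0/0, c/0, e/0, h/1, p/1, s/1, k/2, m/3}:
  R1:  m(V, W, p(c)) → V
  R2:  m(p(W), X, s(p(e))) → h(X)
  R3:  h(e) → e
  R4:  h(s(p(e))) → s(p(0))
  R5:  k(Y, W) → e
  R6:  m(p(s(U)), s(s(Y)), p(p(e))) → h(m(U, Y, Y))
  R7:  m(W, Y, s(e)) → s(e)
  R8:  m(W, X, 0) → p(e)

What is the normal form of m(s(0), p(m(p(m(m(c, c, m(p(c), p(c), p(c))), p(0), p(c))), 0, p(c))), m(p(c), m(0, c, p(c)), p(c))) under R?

s(0)

1. m(s(0), p(m(p(m(m(c, c, m(p(c), p(c), p(c))), p(0), p(c))), 0, p(c))), m(p(c), m(0, c, p(c)), p(c)))  →  m(s(0), p(p(m(m(c, c, m(p(c), p(c), p(c))), p(0), p(c)))), m(p(c), m(0, c, p(c)), p(c)))   [R1 at 2.1]
2. m(s(0), p(p(m(m(c, c, m(p(c), p(c), p(c))), p(0), p(c)))), m(p(c), m(0, c, p(c)), p(c)))  →  m(s(0), p(p(m(c, c, m(p(c), p(c), p(c))))), m(p(c), m(0, c, p(c)), p(c)))   [R1 at 2.1.1]
3. m(s(0), p(p(m(c, c, m(p(c), p(c), p(c))))), m(p(c), m(0, c, p(c)), p(c)))  →  m(s(0), p(p(m(c, c, p(c)))), m(p(c), m(0, c, p(c)), p(c)))   [R1 at 2.1.1.3]
4. m(s(0), p(p(m(c, c, p(c)))), m(p(c), m(0, c, p(c)), p(c)))  →  m(s(0), p(p(c)), m(p(c), m(0, c, p(c)), p(c)))   [R1 at 2.1.1]
5. m(s(0), p(p(c)), m(p(c), m(0, c, p(c)), p(c)))  →  m(s(0), p(p(c)), p(c))   [R1 at 3]
6. m(s(0), p(p(c)), p(c))  →  s(0)   [R1 at ε]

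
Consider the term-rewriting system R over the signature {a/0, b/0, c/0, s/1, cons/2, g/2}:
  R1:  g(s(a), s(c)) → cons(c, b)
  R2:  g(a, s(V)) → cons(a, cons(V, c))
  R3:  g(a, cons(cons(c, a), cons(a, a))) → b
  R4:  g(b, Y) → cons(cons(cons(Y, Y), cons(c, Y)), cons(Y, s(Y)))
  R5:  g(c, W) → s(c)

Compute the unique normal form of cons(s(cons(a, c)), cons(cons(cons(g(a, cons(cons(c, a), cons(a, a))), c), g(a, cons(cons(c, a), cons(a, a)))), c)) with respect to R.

1. cons(s(cons(a, c)), cons(cons(cons(g(a, cons(cons(c, a), cons(a, a))), c), g(a, cons(cons(c, a), cons(a, a)))), c))  →  cons(s(cons(a, c)), cons(cons(cons(b, c), g(a, cons(cons(c, a), cons(a, a)))), c))   [R3 at 2.1.1.1]
2. cons(s(cons(a, c)), cons(cons(cons(b, c), g(a, cons(cons(c, a), cons(a, a)))), c))  →  cons(s(cons(a, c)), cons(cons(cons(b, c), b), c))   [R3 at 2.1.2]

cons(s(cons(a, c)), cons(cons(cons(b, c), b), c))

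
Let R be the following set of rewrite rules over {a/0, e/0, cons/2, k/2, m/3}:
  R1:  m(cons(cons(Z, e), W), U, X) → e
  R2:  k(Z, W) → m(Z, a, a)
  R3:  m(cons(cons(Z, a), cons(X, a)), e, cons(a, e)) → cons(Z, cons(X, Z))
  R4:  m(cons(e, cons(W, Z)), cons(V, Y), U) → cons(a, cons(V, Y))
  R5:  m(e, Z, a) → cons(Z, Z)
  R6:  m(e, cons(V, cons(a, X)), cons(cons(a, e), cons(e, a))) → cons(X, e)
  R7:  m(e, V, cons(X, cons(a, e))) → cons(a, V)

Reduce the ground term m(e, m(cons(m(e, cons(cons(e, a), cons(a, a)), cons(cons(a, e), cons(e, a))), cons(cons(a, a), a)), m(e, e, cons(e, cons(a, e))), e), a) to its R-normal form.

cons(e, e)

1. m(e, m(cons(m(e, cons(cons(e, a), cons(a, a)), cons(cons(a, e), cons(e, a))), cons(cons(a, a), a)), m(e, e, cons(e, cons(a, e))), e), a)  →  cons(m(cons(m(e, cons(cons(e, a), cons(a, a)), cons(cons(a, e), cons(e, a))), cons(cons(a, a), a)), m(e, e, cons(e, cons(a, e))), e), m(cons(m(e, cons(cons(e, a), cons(a, a)), cons(cons(a, e), cons(e, a))), cons(cons(a, a), a)), m(e, e, cons(e, cons(a, e))), e))   [R5 at ε]
2. cons(m(cons(m(e, cons(cons(e, a), cons(a, a)), cons(cons(a, e), cons(e, a))), cons(cons(a, a), a)), m(e, e, cons(e, cons(a, e))), e), m(cons(m(e, cons(cons(e, a), cons(a, a)), cons(cons(a, e), cons(e, a))), cons(cons(a, a), a)), m(e, e, cons(e, cons(a, e))), e))  →  cons(m(cons(cons(a, e), cons(cons(a, a), a)), m(e, e, cons(e, cons(a, e))), e), m(cons(m(e, cons(cons(e, a), cons(a, a)), cons(cons(a, e), cons(e, a))), cons(cons(a, a), a)), m(e, e, cons(e, cons(a, e))), e))   [R6 at 1.1.1]
3. cons(m(cons(cons(a, e), cons(cons(a, a), a)), m(e, e, cons(e, cons(a, e))), e), m(cons(m(e, cons(cons(e, a), cons(a, a)), cons(cons(a, e), cons(e, a))), cons(cons(a, a), a)), m(e, e, cons(e, cons(a, e))), e))  →  cons(e, m(cons(m(e, cons(cons(e, a), cons(a, a)), cons(cons(a, e), cons(e, a))), cons(cons(a, a), a)), m(e, e, cons(e, cons(a, e))), e))   [R1 at 1]
4. cons(e, m(cons(m(e, cons(cons(e, a), cons(a, a)), cons(cons(a, e), cons(e, a))), cons(cons(a, a), a)), m(e, e, cons(e, cons(a, e))), e))  →  cons(e, m(cons(cons(a, e), cons(cons(a, a), a)), m(e, e, cons(e, cons(a, e))), e))   [R6 at 2.1.1]
5. cons(e, m(cons(cons(a, e), cons(cons(a, a), a)), m(e, e, cons(e, cons(a, e))), e))  →  cons(e, e)   [R1 at 2]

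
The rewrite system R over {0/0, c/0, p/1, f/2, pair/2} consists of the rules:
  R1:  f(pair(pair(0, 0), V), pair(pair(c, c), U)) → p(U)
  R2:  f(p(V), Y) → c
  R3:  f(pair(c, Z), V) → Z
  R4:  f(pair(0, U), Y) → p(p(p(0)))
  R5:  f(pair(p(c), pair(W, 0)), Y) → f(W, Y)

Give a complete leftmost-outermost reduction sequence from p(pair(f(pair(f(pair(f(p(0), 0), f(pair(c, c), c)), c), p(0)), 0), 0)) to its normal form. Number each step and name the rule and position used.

p(pair(p(0), 0))

1. p(pair(f(pair(f(pair(f(p(0), 0), f(pair(c, c), c)), c), p(0)), 0), 0))  →  p(pair(f(pair(f(pair(c, f(pair(c, c), c)), c), p(0)), 0), 0))   [R2 at 1.1.1.1.1.1]
2. p(pair(f(pair(f(pair(c, f(pair(c, c), c)), c), p(0)), 0), 0))  →  p(pair(f(pair(f(pair(c, c), c), p(0)), 0), 0))   [R3 at 1.1.1.1]
3. p(pair(f(pair(f(pair(c, c), c), p(0)), 0), 0))  →  p(pair(f(pair(c, p(0)), 0), 0))   [R3 at 1.1.1.1]
4. p(pair(f(pair(c, p(0)), 0), 0))  →  p(pair(p(0), 0))   [R3 at 1.1]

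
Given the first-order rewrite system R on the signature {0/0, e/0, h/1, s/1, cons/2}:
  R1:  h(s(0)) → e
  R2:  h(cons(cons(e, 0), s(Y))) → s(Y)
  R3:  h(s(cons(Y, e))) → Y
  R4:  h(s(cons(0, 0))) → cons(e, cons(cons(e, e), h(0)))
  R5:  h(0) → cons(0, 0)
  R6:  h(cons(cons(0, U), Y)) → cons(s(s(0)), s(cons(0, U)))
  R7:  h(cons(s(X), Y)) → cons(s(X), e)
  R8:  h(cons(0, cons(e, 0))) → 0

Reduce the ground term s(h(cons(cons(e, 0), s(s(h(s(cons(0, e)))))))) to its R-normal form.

s(s(s(0)))

1. s(h(cons(cons(e, 0), s(s(h(s(cons(0, e))))))))  →  s(s(s(h(s(cons(0, e))))))   [R2 at 1]
2. s(s(s(h(s(cons(0, e))))))  →  s(s(s(0)))   [R3 at 1.1.1]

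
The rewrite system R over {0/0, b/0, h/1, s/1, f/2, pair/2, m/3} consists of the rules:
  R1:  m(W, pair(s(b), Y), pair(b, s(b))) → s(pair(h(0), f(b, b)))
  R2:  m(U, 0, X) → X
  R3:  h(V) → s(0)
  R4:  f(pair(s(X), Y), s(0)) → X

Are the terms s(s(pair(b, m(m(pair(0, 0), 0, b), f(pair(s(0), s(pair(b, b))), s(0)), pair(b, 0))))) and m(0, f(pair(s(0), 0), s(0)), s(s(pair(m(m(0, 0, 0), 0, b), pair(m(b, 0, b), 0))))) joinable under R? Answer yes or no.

Reduce t₁ = s(s(pair(b, m(m(pair(0, 0), 0, b), f(pair(s(0), s(pair(b, b))), s(0)), pair(b, 0))))):
1. s(s(pair(b, m(m(pair(0, 0), 0, b), f(pair(s(0), s(pair(b, b))), s(0)), pair(b, 0)))))  →  s(s(pair(b, m(b, f(pair(s(0), s(pair(b, b))), s(0)), pair(b, 0)))))   [R2 at 1.1.2.1]
2. s(s(pair(b, m(b, f(pair(s(0), s(pair(b, b))), s(0)), pair(b, 0)))))  →  s(s(pair(b, m(b, 0, pair(b, 0)))))   [R4 at 1.1.2.2]
3. s(s(pair(b, m(b, 0, pair(b, 0)))))  →  s(s(pair(b, pair(b, 0))))   [R2 at 1.1.2]

Reduce t₂ = m(0, f(pair(s(0), 0), s(0)), s(s(pair(m(m(0, 0, 0), 0, b), pair(m(b, 0, b), 0))))):
1. m(0, f(pair(s(0), 0), s(0)), s(s(pair(m(m(0, 0, 0), 0, b), pair(m(b, 0, b), 0)))))  →  m(0, 0, s(s(pair(m(m(0, 0, 0), 0, b), pair(m(b, 0, b), 0)))))   [R4 at 2]
2. m(0, 0, s(s(pair(m(m(0, 0, 0), 0, b), pair(m(b, 0, b), 0)))))  →  s(s(pair(m(m(0, 0, 0), 0, b), pair(m(b, 0, b), 0))))   [R2 at ε]
3. s(s(pair(m(m(0, 0, 0), 0, b), pair(m(b, 0, b), 0))))  →  s(s(pair(b, pair(m(b, 0, b), 0))))   [R2 at 1.1.1]
4. s(s(pair(b, pair(m(b, 0, b), 0))))  →  s(s(pair(b, pair(b, 0))))   [R2 at 1.1.2.1]

yes — NF(t₁) = s(s(pair(b, pair(b, 0)))), NF(t₂) = s(s(pair(b, pair(b, 0))))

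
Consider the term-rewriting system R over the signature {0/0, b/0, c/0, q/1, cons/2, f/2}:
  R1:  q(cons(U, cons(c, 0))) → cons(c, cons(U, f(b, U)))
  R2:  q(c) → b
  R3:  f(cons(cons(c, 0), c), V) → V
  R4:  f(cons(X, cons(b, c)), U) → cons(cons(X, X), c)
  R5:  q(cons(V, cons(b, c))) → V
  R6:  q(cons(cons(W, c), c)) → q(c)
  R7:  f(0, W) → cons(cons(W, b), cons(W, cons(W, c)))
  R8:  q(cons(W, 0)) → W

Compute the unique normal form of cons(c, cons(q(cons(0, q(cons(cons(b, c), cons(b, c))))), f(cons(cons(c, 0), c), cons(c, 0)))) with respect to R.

cons(c, cons(0, cons(c, 0)))

1. cons(c, cons(q(cons(0, q(cons(cons(b, c), cons(b, c))))), f(cons(cons(c, 0), c), cons(c, 0))))  →  cons(c, cons(q(cons(0, cons(b, c))), f(cons(cons(c, 0), c), cons(c, 0))))   [R5 at 2.1.1.2]
2. cons(c, cons(q(cons(0, cons(b, c))), f(cons(cons(c, 0), c), cons(c, 0))))  →  cons(c, cons(0, f(cons(cons(c, 0), c), cons(c, 0))))   [R5 at 2.1]
3. cons(c, cons(0, f(cons(cons(c, 0), c), cons(c, 0))))  →  cons(c, cons(0, cons(c, 0)))   [R3 at 2.2]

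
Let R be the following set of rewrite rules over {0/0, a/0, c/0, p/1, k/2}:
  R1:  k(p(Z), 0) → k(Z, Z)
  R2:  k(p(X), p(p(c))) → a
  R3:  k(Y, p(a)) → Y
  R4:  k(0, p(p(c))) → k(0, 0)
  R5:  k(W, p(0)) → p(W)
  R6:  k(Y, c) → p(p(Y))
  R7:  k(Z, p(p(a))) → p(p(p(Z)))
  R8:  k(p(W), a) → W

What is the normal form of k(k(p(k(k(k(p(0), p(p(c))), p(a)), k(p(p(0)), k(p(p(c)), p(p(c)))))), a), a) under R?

1. k(k(p(k(k(k(p(0), p(p(c))), p(a)), k(p(p(0)), k(p(p(c)), p(p(c)))))), a), a)  →  k(k(k(k(p(0), p(p(c))), p(a)), k(p(p(0)), k(p(p(c)), p(p(c))))), a)   [R8 at 1]
2. k(k(k(k(p(0), p(p(c))), p(a)), k(p(p(0)), k(p(p(c)), p(p(c))))), a)  →  k(k(k(p(0), p(p(c))), k(p(p(0)), k(p(p(c)), p(p(c))))), a)   [R3 at 1.1]
3. k(k(k(p(0), p(p(c))), k(p(p(0)), k(p(p(c)), p(p(c))))), a)  →  k(k(a, k(p(p(0)), k(p(p(c)), p(p(c))))), a)   [R2 at 1.1]
4. k(k(a, k(p(p(0)), k(p(p(c)), p(p(c))))), a)  →  k(k(a, k(p(p(0)), a)), a)   [R2 at 1.2.2]
5. k(k(a, k(p(p(0)), a)), a)  →  k(k(a, p(0)), a)   [R8 at 1.2]
6. k(k(a, p(0)), a)  →  k(p(a), a)   [R5 at 1]
7. k(p(a), a)  →  a   [R8 at ε]

a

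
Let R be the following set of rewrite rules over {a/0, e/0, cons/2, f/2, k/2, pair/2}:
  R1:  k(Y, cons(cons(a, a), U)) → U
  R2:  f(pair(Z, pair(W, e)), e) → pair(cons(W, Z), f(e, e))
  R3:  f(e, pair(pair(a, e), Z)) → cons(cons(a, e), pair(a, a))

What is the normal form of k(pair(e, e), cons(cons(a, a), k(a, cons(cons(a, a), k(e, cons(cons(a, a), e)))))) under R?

1. k(pair(e, e), cons(cons(a, a), k(a, cons(cons(a, a), k(e, cons(cons(a, a), e))))))  →  k(a, cons(cons(a, a), k(e, cons(cons(a, a), e))))   [R1 at ε]
2. k(a, cons(cons(a, a), k(e, cons(cons(a, a), e))))  →  k(e, cons(cons(a, a), e))   [R1 at ε]
3. k(e, cons(cons(a, a), e))  →  e   [R1 at ε]

e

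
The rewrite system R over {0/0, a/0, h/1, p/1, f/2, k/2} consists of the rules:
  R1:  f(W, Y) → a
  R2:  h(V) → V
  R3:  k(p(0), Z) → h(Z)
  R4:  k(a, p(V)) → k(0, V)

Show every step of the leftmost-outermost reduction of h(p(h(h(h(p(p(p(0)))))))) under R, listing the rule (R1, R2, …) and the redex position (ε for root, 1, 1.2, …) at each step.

1. h(p(h(h(h(p(p(p(0))))))))  →  p(h(h(h(p(p(p(0)))))))   [R2 at ε]
2. p(h(h(h(p(p(p(0)))))))  →  p(h(h(p(p(p(0))))))   [R2 at 1]
3. p(h(h(p(p(p(0))))))  →  p(h(p(p(p(0)))))   [R2 at 1]
4. p(h(p(p(p(0)))))  →  p(p(p(p(0))))   [R2 at 1]

p(p(p(p(0))))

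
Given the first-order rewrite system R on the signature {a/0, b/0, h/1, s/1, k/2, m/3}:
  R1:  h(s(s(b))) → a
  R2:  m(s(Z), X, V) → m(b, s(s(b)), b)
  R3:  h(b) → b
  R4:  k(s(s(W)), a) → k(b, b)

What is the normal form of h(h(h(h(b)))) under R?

1. h(h(h(h(b))))  →  h(h(h(b)))   [R3 at 1.1.1]
2. h(h(h(b)))  →  h(h(b))   [R3 at 1.1]
3. h(h(b))  →  h(b)   [R3 at 1]
4. h(b)  →  b   [R3 at ε]

b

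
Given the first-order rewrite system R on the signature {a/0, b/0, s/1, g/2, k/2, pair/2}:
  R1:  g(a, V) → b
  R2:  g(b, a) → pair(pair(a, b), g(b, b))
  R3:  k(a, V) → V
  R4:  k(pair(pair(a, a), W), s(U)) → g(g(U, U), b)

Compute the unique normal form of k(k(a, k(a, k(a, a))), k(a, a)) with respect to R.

a

1. k(k(a, k(a, k(a, a))), k(a, a))  →  k(k(a, k(a, a)), k(a, a))   [R3 at 1]
2. k(k(a, k(a, a)), k(a, a))  →  k(k(a, a), k(a, a))   [R3 at 1]
3. k(k(a, a), k(a, a))  →  k(a, k(a, a))   [R3 at 1]
4. k(a, k(a, a))  →  k(a, a)   [R3 at ε]
5. k(a, a)  →  a   [R3 at ε]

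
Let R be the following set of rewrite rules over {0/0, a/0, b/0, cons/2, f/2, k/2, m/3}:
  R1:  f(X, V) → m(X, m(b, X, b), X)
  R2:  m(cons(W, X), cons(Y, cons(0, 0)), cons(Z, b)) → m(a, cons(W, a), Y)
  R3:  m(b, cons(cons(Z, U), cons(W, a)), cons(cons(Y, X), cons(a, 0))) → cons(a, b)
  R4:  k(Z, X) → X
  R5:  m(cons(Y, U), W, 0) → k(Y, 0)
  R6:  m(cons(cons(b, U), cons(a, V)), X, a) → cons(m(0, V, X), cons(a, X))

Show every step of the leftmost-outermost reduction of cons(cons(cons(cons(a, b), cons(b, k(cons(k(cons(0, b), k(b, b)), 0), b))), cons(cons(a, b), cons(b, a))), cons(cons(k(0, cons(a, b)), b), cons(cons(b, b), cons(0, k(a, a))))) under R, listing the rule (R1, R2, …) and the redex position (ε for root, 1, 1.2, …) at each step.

1. cons(cons(cons(cons(a, b), cons(b, k(cons(k(cons(0, b), k(b, b)), 0), b))), cons(cons(a, b), cons(b, a))), cons(cons(k(0, cons(a, b)), b), cons(cons(b, b), cons(0, k(a, a)))))  →  cons(cons(cons(cons(a, b), cons(b, b)), cons(cons(a, b), cons(b, a))), cons(cons(k(0, cons(a, b)), b), cons(cons(b, b), cons(0, k(a, a)))))   [R4 at 1.1.2.2]
2. cons(cons(cons(cons(a, b), cons(b, b)), cons(cons(a, b), cons(b, a))), cons(cons(k(0, cons(a, b)), b), cons(cons(b, b), cons(0, k(a, a)))))  →  cons(cons(cons(cons(a, b), cons(b, b)), cons(cons(a, b), cons(b, a))), cons(cons(cons(a, b), b), cons(cons(b, b), cons(0, k(a, a)))))   [R4 at 2.1.1]
3. cons(cons(cons(cons(a, b), cons(b, b)), cons(cons(a, b), cons(b, a))), cons(cons(cons(a, b), b), cons(cons(b, b), cons(0, k(a, a)))))  →  cons(cons(cons(cons(a, b), cons(b, b)), cons(cons(a, b), cons(b, a))), cons(cons(cons(a, b), b), cons(cons(b, b), cons(0, a))))   [R4 at 2.2.2.2]

cons(cons(cons(cons(a, b), cons(b, b)), cons(cons(a, b), cons(b, a))), cons(cons(cons(a, b), b), cons(cons(b, b), cons(0, a))))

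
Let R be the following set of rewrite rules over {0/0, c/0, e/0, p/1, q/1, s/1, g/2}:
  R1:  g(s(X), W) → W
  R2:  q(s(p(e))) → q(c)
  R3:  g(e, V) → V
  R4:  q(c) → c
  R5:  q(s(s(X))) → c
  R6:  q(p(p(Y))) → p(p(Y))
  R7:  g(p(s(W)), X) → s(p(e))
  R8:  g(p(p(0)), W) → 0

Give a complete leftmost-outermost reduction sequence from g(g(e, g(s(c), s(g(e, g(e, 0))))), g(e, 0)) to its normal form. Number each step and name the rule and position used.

0

1. g(g(e, g(s(c), s(g(e, g(e, 0))))), g(e, 0))  →  g(g(s(c), s(g(e, g(e, 0)))), g(e, 0))   [R3 at 1]
2. g(g(s(c), s(g(e, g(e, 0)))), g(e, 0))  →  g(s(g(e, g(e, 0))), g(e, 0))   [R1 at 1]
3. g(s(g(e, g(e, 0))), g(e, 0))  →  g(e, 0)   [R1 at ε]
4. g(e, 0)  →  0   [R3 at ε]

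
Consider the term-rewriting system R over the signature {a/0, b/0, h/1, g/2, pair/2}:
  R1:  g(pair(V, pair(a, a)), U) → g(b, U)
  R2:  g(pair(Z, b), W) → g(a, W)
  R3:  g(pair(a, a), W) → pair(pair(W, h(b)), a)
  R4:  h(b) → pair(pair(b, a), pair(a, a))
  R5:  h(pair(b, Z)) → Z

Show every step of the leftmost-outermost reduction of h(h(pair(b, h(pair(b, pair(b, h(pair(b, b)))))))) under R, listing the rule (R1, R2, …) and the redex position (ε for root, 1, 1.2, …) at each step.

1. h(h(pair(b, h(pair(b, pair(b, h(pair(b, b))))))))  →  h(h(pair(b, pair(b, h(pair(b, b))))))   [R5 at 1]
2. h(h(pair(b, pair(b, h(pair(b, b))))))  →  h(pair(b, h(pair(b, b))))   [R5 at 1]
3. h(pair(b, h(pair(b, b))))  →  h(pair(b, b))   [R5 at ε]
4. h(pair(b, b))  →  b   [R5 at ε]

b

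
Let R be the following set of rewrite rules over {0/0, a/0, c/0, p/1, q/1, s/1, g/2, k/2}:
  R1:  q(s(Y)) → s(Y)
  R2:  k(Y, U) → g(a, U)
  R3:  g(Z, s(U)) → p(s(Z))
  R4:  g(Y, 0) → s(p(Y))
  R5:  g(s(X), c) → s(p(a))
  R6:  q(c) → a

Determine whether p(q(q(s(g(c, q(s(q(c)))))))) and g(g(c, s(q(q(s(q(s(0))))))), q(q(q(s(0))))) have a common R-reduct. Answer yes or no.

yes — NF(t₁) = p(s(p(s(c)))), NF(t₂) = p(s(p(s(c))))

Reduce t₁ = p(q(q(s(g(c, q(s(q(c)))))))):
1. p(q(q(s(g(c, q(s(q(c))))))))  →  p(q(s(g(c, q(s(q(c)))))))   [R1 at 1.1]
2. p(q(s(g(c, q(s(q(c)))))))  →  p(s(g(c, q(s(q(c))))))   [R1 at 1]
3. p(s(g(c, q(s(q(c))))))  →  p(s(g(c, s(q(c)))))   [R1 at 1.1.2]
4. p(s(g(c, s(q(c)))))  →  p(s(p(s(c))))   [R3 at 1.1]

Reduce t₂ = g(g(c, s(q(q(s(q(s(0))))))), q(q(q(s(0))))):
1. g(g(c, s(q(q(s(q(s(0))))))), q(q(q(s(0)))))  →  g(p(s(c)), q(q(q(s(0)))))   [R3 at 1]
2. g(p(s(c)), q(q(q(s(0)))))  →  g(p(s(c)), q(q(s(0))))   [R1 at 2.1.1]
3. g(p(s(c)), q(q(s(0))))  →  g(p(s(c)), q(s(0)))   [R1 at 2.1]
4. g(p(s(c)), q(s(0)))  →  g(p(s(c)), s(0))   [R1 at 2]
5. g(p(s(c)), s(0))  →  p(s(p(s(c))))   [R3 at ε]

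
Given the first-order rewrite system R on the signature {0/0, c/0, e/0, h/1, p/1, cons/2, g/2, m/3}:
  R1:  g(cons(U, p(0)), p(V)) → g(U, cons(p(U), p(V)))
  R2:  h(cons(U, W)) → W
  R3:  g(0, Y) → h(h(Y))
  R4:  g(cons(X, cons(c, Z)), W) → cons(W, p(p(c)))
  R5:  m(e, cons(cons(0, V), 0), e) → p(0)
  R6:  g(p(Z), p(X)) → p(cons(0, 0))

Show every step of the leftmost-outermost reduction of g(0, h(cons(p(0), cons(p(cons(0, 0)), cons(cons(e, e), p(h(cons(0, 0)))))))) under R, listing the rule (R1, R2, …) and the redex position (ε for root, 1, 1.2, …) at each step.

p(0)

1. g(0, h(cons(p(0), cons(p(cons(0, 0)), cons(cons(e, e), p(h(cons(0, 0))))))))  →  h(h(h(cons(p(0), cons(p(cons(0, 0)), cons(cons(e, e), p(h(cons(0, 0)))))))))   [R3 at ε]
2. h(h(h(cons(p(0), cons(p(cons(0, 0)), cons(cons(e, e), p(h(cons(0, 0)))))))))  →  h(h(cons(p(cons(0, 0)), cons(cons(e, e), p(h(cons(0, 0)))))))   [R2 at 1.1]
3. h(h(cons(p(cons(0, 0)), cons(cons(e, e), p(h(cons(0, 0)))))))  →  h(cons(cons(e, e), p(h(cons(0, 0)))))   [R2 at 1]
4. h(cons(cons(e, e), p(h(cons(0, 0)))))  →  p(h(cons(0, 0)))   [R2 at ε]
5. p(h(cons(0, 0)))  →  p(0)   [R2 at 1]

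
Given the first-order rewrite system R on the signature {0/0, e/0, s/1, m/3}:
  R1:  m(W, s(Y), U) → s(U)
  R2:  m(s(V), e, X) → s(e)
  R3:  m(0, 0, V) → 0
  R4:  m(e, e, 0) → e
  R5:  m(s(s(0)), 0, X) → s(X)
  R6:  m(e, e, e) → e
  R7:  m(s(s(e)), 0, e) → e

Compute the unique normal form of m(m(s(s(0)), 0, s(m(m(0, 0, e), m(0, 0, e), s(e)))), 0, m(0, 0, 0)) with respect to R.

s(0)

1. m(m(s(s(0)), 0, s(m(m(0, 0, e), m(0, 0, e), s(e)))), 0, m(0, 0, 0))  →  m(s(s(m(m(0, 0, e), m(0, 0, e), s(e)))), 0, m(0, 0, 0))   [R5 at 1]
2. m(s(s(m(m(0, 0, e), m(0, 0, e), s(e)))), 0, m(0, 0, 0))  →  m(s(s(m(0, m(0, 0, e), s(e)))), 0, m(0, 0, 0))   [R3 at 1.1.1.1]
3. m(s(s(m(0, m(0, 0, e), s(e)))), 0, m(0, 0, 0))  →  m(s(s(m(0, 0, s(e)))), 0, m(0, 0, 0))   [R3 at 1.1.1.2]
4. m(s(s(m(0, 0, s(e)))), 0, m(0, 0, 0))  →  m(s(s(0)), 0, m(0, 0, 0))   [R3 at 1.1.1]
5. m(s(s(0)), 0, m(0, 0, 0))  →  s(m(0, 0, 0))   [R5 at ε]
6. s(m(0, 0, 0))  →  s(0)   [R3 at 1]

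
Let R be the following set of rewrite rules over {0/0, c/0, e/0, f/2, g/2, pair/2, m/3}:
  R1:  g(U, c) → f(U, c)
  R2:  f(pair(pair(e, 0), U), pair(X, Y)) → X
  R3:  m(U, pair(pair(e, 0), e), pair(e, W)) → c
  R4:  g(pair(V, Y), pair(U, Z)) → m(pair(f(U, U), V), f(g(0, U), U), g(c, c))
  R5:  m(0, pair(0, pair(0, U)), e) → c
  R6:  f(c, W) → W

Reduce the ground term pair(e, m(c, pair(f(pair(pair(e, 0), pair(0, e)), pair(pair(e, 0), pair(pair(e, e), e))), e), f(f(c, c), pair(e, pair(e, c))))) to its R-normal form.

1. pair(e, m(c, pair(f(pair(pair(e, 0), pair(0, e)), pair(pair(e, 0), pair(pair(e, e), e))), e), f(f(c, c), pair(e, pair(e, c)))))  →  pair(e, m(c, pair(pair(e, 0), e), f(f(c, c), pair(e, pair(e, c)))))   [R2 at 2.2.1]
2. pair(e, m(c, pair(pair(e, 0), e), f(f(c, c), pair(e, pair(e, c)))))  →  pair(e, m(c, pair(pair(e, 0), e), f(c, pair(e, pair(e, c)))))   [R6 at 2.3.1]
3. pair(e, m(c, pair(pair(e, 0), e), f(c, pair(e, pair(e, c)))))  →  pair(e, m(c, pair(pair(e, 0), e), pair(e, pair(e, c))))   [R6 at 2.3]
4. pair(e, m(c, pair(pair(e, 0), e), pair(e, pair(e, c))))  →  pair(e, c)   [R3 at 2]

pair(e, c)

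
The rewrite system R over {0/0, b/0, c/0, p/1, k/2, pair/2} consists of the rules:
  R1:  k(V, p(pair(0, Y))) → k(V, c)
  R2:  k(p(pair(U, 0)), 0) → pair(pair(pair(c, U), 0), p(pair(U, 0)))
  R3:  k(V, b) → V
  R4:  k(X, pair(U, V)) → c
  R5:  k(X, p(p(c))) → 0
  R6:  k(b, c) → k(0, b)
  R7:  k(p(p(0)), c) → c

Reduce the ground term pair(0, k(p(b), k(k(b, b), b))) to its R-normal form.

pair(0, p(b))

1. pair(0, k(p(b), k(k(b, b), b)))  →  pair(0, k(p(b), k(b, b)))   [R3 at 2.2]
2. pair(0, k(p(b), k(b, b)))  →  pair(0, k(p(b), b))   [R3 at 2.2]
3. pair(0, k(p(b), b))  →  pair(0, p(b))   [R3 at 2]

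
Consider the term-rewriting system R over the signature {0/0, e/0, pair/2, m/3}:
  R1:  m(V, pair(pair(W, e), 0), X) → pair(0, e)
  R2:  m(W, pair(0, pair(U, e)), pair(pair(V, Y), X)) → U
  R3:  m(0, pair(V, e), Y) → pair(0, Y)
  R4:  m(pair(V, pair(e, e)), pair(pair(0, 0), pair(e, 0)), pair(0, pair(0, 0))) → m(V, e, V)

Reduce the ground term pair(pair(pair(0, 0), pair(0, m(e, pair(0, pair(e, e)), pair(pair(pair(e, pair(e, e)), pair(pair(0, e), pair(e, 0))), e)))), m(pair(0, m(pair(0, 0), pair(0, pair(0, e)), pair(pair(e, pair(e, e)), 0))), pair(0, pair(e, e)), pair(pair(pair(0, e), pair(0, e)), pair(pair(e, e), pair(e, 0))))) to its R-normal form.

1. pair(pair(pair(0, 0), pair(0, m(e, pair(0, pair(e, e)), pair(pair(pair(e, pair(e, e)), pair(pair(0, e), pair(e, 0))), e)))), m(pair(0, m(pair(0, 0), pair(0, pair(0, e)), pair(pair(e, pair(e, e)), 0))), pair(0, pair(e, e)), pair(pair(pair(0, e), pair(0, e)), pair(pair(e, e), pair(e, 0)))))  →  pair(pair(pair(0, 0), pair(0, e)), m(pair(0, m(pair(0, 0), pair(0, pair(0, e)), pair(pair(e, pair(e, e)), 0))), pair(0, pair(e, e)), pair(pair(pair(0, e), pair(0, e)), pair(pair(e, e), pair(e, 0)))))   [R2 at 1.2.2]
2. pair(pair(pair(0, 0), pair(0, e)), m(pair(0, m(pair(0, 0), pair(0, pair(0, e)), pair(pair(e, pair(e, e)), 0))), pair(0, pair(e, e)), pair(pair(pair(0, e), pair(0, e)), pair(pair(e, e), pair(e, 0)))))  →  pair(pair(pair(0, 0), pair(0, e)), e)   [R2 at 2]

pair(pair(pair(0, 0), pair(0, e)), e)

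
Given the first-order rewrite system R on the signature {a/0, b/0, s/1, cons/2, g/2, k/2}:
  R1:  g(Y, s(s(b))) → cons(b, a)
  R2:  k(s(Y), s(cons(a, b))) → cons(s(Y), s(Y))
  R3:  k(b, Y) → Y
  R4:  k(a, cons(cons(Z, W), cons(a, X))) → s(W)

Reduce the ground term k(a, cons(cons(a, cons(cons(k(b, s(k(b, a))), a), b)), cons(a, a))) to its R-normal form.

s(cons(cons(s(a), a), b))

1. k(a, cons(cons(a, cons(cons(k(b, s(k(b, a))), a), b)), cons(a, a)))  →  s(cons(cons(k(b, s(k(b, a))), a), b))   [R4 at ε]
2. s(cons(cons(k(b, s(k(b, a))), a), b))  →  s(cons(cons(s(k(b, a)), a), b))   [R3 at 1.1.1]
3. s(cons(cons(s(k(b, a)), a), b))  →  s(cons(cons(s(a), a), b))   [R3 at 1.1.1.1]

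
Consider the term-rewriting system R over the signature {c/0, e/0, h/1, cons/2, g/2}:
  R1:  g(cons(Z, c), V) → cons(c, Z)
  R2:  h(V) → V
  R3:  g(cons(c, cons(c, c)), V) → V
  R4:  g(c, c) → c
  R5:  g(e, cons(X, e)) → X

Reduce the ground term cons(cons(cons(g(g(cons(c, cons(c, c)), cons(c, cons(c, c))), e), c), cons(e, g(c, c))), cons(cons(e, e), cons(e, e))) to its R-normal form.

cons(cons(cons(e, c), cons(e, c)), cons(cons(e, e), cons(e, e)))

1. cons(cons(cons(g(g(cons(c, cons(c, c)), cons(c, cons(c, c))), e), c), cons(e, g(c, c))), cons(cons(e, e), cons(e, e)))  →  cons(cons(cons(g(cons(c, cons(c, c)), e), c), cons(e, g(c, c))), cons(cons(e, e), cons(e, e)))   [R3 at 1.1.1.1]
2. cons(cons(cons(g(cons(c, cons(c, c)), e), c), cons(e, g(c, c))), cons(cons(e, e), cons(e, e)))  →  cons(cons(cons(e, c), cons(e, g(c, c))), cons(cons(e, e), cons(e, e)))   [R3 at 1.1.1]
3. cons(cons(cons(e, c), cons(e, g(c, c))), cons(cons(e, e), cons(e, e)))  →  cons(cons(cons(e, c), cons(e, c)), cons(cons(e, e), cons(e, e)))   [R4 at 1.2.2]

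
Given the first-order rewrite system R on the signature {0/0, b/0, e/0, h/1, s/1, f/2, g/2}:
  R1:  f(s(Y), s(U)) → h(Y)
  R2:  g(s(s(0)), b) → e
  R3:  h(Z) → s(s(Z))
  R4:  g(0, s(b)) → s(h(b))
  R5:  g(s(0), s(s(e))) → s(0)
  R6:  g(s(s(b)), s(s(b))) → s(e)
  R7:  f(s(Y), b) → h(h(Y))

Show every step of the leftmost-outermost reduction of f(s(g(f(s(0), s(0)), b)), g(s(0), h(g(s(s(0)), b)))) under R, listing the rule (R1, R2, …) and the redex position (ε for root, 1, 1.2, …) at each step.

1. f(s(g(f(s(0), s(0)), b)), g(s(0), h(g(s(s(0)), b))))  →  f(s(g(h(0), b)), g(s(0), h(g(s(s(0)), b))))   [R1 at 1.1.1]
2. f(s(g(h(0), b)), g(s(0), h(g(s(s(0)), b))))  →  f(s(g(s(s(0)), b)), g(s(0), h(g(s(s(0)), b))))   [R3 at 1.1.1]
3. f(s(g(s(s(0)), b)), g(s(0), h(g(s(s(0)), b))))  →  f(s(e), g(s(0), h(g(s(s(0)), b))))   [R2 at 1.1]
4. f(s(e), g(s(0), h(g(s(s(0)), b))))  →  f(s(e), g(s(0), s(s(g(s(s(0)), b)))))   [R3 at 2.2]
5. f(s(e), g(s(0), s(s(g(s(s(0)), b)))))  →  f(s(e), g(s(0), s(s(e))))   [R2 at 2.2.1.1]
6. f(s(e), g(s(0), s(s(e))))  →  f(s(e), s(0))   [R5 at 2]
7. f(s(e), s(0))  →  h(e)   [R1 at ε]
8. h(e)  →  s(s(e))   [R3 at ε]

s(s(e))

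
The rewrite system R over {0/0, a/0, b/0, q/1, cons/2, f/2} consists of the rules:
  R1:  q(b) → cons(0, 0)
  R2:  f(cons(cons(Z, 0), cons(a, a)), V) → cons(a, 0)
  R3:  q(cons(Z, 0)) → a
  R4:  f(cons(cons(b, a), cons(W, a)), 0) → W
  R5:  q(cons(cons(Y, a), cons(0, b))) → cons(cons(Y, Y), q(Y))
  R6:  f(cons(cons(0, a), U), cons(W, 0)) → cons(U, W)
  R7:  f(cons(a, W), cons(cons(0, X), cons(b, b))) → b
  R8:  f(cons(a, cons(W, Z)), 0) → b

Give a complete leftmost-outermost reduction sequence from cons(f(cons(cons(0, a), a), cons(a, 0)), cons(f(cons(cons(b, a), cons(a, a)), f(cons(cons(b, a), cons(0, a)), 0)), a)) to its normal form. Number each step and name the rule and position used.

cons(cons(a, a), cons(a, a))

1. cons(f(cons(cons(0, a), a), cons(a, 0)), cons(f(cons(cons(b, a), cons(a, a)), f(cons(cons(b, a), cons(0, a)), 0)), a))  →  cons(cons(a, a), cons(f(cons(cons(b, a), cons(a, a)), f(cons(cons(b, a), cons(0, a)), 0)), a))   [R6 at 1]
2. cons(cons(a, a), cons(f(cons(cons(b, a), cons(a, a)), f(cons(cons(b, a), cons(0, a)), 0)), a))  →  cons(cons(a, a), cons(f(cons(cons(b, a), cons(a, a)), 0), a))   [R4 at 2.1.2]
3. cons(cons(a, a), cons(f(cons(cons(b, a), cons(a, a)), 0), a))  →  cons(cons(a, a), cons(a, a))   [R4 at 2.1]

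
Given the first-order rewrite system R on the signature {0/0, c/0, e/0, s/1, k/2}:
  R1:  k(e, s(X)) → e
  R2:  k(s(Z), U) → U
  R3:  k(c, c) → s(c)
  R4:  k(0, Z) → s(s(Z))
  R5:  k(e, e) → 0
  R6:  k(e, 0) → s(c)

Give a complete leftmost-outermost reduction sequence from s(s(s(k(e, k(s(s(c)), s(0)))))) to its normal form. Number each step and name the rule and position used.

1. s(s(s(k(e, k(s(s(c)), s(0))))))  →  s(s(s(k(e, s(0)))))   [R2 at 1.1.1.2]
2. s(s(s(k(e, s(0)))))  →  s(s(s(e)))   [R1 at 1.1.1]

s(s(s(e)))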